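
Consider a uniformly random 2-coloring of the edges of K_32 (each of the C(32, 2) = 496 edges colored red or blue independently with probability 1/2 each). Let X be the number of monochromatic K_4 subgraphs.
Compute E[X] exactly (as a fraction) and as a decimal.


Let X = Σ_S X_S over the C(32, 4) = 35960 subsets S of size 4, where X_S = 1 if the K_4 on S is monochromatic.
For a fixed S, the K_4 on S has C(4, 2) = 6 edges. P[all 6 edges red] = (1/2)^6, and likewise for blue, so P[monochromatic] = 2·(1/2)^6 = 2^{1 − 6} = 1/32.
By linearity of expectation: E[X] = C(32, 4) · 2^{1 − 6} = 35960 · 1/32 = 4495/4.
Numerically: E[X] ≈ 1123.750.

E[X] = C(32,4)·2^(1−C(4,2)) = 4495/4 ≈ 1123.750.


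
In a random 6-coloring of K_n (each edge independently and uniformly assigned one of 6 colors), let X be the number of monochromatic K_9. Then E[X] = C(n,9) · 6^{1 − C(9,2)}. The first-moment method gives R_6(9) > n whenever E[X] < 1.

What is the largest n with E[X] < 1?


We need C(n, 9) · 6^{1 − 36} < 1, i.e. C(n, 9) < 6^{36 − 1} = 1719070799748422591028658176.
Check values of n near the boundary:
  n = 4406: C(4406, 9) = 1710356485221788389505285700; 1710356485221788389505285700 < 1719070799748422591028658176? YES
  n = 4407: C(4407, 9) = 1713856532599459170657070050; 1713856532599459170657070050 < 1719070799748422591028658176? YES
  n = 4408: C(4408, 9) = 1717362945146264156457459600; 1717362945146264156457459600 < 1719070799748422591028658176? YES
  n = 4409: C(4409, 9) = 1720875732988608787686577131; 1720875732988608787686577131 < 1719070799748422591028658176? NO
  n = 4410: C(4410, 9) = 1724394906266704102180823710; 1724394906266704102180823710 < 1719070799748422591028658176? NO
  n = 4411: C(4411, 9) = 1727920475134582415883601405; 1727920475134582415883601405 < 1719070799748422591028658176? NO
The largest n with C(n, 9) < 1719070799748422591028658176 is n = 4408 (where E[X] = 35778394690547169926197075/35813974994758803979763712 ≈ 0.99901). Hence R_6(9) > 4408, i.e. R_6(9) ≥ 4409.

Largest n = 4408; hence R_6(9) > 4408.


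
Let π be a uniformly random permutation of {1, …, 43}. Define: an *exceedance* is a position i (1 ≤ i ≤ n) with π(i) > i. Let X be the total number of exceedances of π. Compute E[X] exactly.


Write X = Σ_{i=1}^{43} X_i, where X_i = 1_{π(i) > i}.
For each fixed i, π(i) is uniform over {1, …, 43} (marginal of a uniform permutation), so P[π(i) > i] = (n − i)/n. Summing: Σ_{i=1}^{43} (n − i)/n = (0 + 1 + … + 42)/43 = 43(43 − 1)/(2·43) = (43 − 1)/2.
Hence E[X] = Σ_{i=1}^{43} (43 − i)/43 = 21 ≈ 21.000.

E[X] = 21 = 21.000.


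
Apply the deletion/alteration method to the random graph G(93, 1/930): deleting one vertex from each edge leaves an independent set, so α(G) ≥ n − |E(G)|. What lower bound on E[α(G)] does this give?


E[|E(G)|] = C(93, 2)·p = 4278 · (1/930) = 23/5.
E[α(G)] ≥ n − E[|E(G)|] = 93 − 23/5 = 442/5.
Numerically: ≈ 88.400.
(This is only a lower bound; the true E[α(G)] may be larger.)

E[α(G)] ≥ 442/5 ≈ 88.400.


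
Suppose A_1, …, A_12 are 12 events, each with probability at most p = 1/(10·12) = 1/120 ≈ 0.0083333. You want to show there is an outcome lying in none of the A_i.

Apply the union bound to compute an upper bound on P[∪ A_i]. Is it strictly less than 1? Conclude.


Union bound: P[∪_{i=1}^{12} A_i] ≤ Σ_i P[A_i] ≤ 12·p = 12·(1/120) = 1/10.
Numerically: 1/10 ≈ 0.1000000.
Is 1/10 < 1? YES.
Since P[∪ A_i] ≤ 1/10 < 1, the complement has P[∩ A_i^c] ≥ 1 − 1/10 = 9/10 > 0, so some outcome avoids every A_i.

12·p = 1/10 ≈ 0.1000000; existence CERTIFIED by the union bound.


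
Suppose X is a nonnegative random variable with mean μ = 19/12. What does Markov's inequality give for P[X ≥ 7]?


μ = E[X] = 19/12, a = 7.
Markov: P[X ≥ 7] ≤ μ/a = (19/12)/7 = 19/84.
Numerically: ≈ 0.22619.
(Since a = 7 > μ = 1.58333, the bound 19/84 is < 1 and informative.)

P[X ≥ 7] ≤ 19/84 ≈ 0.22619.


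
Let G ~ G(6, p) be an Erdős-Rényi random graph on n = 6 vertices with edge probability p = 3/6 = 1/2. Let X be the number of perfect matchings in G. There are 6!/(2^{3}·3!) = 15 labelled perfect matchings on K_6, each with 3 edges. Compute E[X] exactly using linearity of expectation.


K_6 has 6!/(2^{3}·3!) = 15 labelled perfect matchings.
For each such perfect matching H, let X_H = 1 if all 3 edges of H are present in G. Then P[X_H = 1] = p^{3} = (1/2)^{3} = 1/8.
By linearity: E[X] = Σ_H E[X_H] = 15 · p^{3} = 15 · 1/8 = 15/8.
Numerically: E[X] ≈ 1.88.

E[X] = 15 · (1/2)^{3} = 15/8 ≈ 1.88.


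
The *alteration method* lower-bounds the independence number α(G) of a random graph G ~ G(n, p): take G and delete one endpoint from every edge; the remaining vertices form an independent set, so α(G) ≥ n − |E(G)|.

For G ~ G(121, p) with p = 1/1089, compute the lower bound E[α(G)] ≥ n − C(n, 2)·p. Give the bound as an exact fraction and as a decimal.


E[|E(G)|] = C(121, 2)·p = 7260 · (1/1089) = 20/3.
E[α(G)] ≥ n − E[|E(G)|] = 121 − 20/3 = 343/3.
Numerically: ≈ 114.33333.
(This is only a lower bound; the true E[α(G)] may be larger.)

E[α(G)] ≥ 343/3 ≈ 114.33333.


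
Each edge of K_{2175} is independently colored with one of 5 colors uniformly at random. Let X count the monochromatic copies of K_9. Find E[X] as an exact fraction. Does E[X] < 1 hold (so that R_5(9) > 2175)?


E[X] = C(2175, 9) · 5^{1 − 36} = 2952382442121838483046575 · 5^{−35} = 2952382442121838483046575/2910383045673370361328125.
As a reduced fraction: E[X] = 118095297684873539321863/116415321826934814453125 ≈ 1.0144309.
Is E[X] < 1? NO.
Since E[X] ≥ 1, the first-moment bound is inconclusive at n = 2175; it does NOT by itself certify R_5(9) > 2175.

E[X] = 118095297684873539321863/116415321826934814453125 ≈ 1.0144309; E[X] ≥ 1; first-moment method inconclusive here.


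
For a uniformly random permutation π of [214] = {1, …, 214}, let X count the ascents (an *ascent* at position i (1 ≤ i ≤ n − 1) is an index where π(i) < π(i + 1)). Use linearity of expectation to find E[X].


Write X = Σ X_I over i = 1, …, 213, with X_I the indicator of one ascent.
There are 213 indicators.
For each fixed i, the pair (π(i), π(i+1)) is a uniformly random ordered pair of distinct values from {1, …, 214}; by symmetry P[π(i) < π(i+1)] = 1/2.
By linearity: E[X] = 213 · (1/2) = (214 − 1) · (1/2) = 213/2 ≈ 106.50000.

E[X] = 213/2 = 106.50000.


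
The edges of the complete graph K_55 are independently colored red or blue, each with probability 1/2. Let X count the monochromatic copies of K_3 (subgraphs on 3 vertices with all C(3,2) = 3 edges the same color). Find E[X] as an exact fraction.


Let X = Σ_S X_S over the C(55, 3) = 26235 subsets S of size 3, where X_S = 1 if the K_3 on S is monochromatic.
For a fixed S, the K_3 on S has C(3, 2) = 3 edges. P[all 3 edges red] = (1/2)^3, and likewise for blue, so P[monochromatic] = 2·(1/2)^3 = 2^{1 − 3} = 1/4.
By linearity: E[X] = C(55, 3) · 2^{1 − 3} = 26235 · 1/4 = 26235/4.
Numerically: E[X] ≈ 6558.75000.

E[X] = C(55,3)·2^(1−C(3,2)) = 26235/4 ≈ 6558.75000.


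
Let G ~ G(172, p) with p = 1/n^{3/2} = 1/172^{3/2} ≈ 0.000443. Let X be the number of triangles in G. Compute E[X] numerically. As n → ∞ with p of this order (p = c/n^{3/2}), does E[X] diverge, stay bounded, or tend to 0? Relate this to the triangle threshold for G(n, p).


Number of potential triangles: C(172, 3) = 833340.
Each occurs with probability p³ ≈ (0.000443)³ ≈ 8.71208e-11.
By linearity: E[X] = C(172, 3)·p³ ≈ 833340 · 8.71208e-11 ≈ 0.000.
Since α = 3/2 > 1, p = c/n^{3/2} = o(1/n) is below the triangle threshold p ~ 1/n. Asymptotically E[X] ~ (c³/6)·n^{3(1−α)} = (1³/6)·n^{-1.5} → 0, so by Markov's inequality G has no triangles w.h.p.

E[X] ≈ 0.000; in regime p = Θ(1/n^{3/2}) E[X] tends to 0 (below the triangle threshold p ~ 1/n).


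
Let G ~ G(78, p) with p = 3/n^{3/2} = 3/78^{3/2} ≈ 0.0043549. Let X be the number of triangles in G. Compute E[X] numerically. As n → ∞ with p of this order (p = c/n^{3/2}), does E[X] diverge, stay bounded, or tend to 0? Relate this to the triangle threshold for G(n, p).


Number of potential triangles: C(78, 3) = 76076.
Each occurs with probability p³ ≈ (0.0043549)³ ≈ 8.2592013e-08.
By linearity: E[X] = C(78, 3)·p³ ≈ 76076 · 8.2592013e-08 ≈ 0.00628.
Since α = 3/2 > 1, p = c/n^{3/2} = o(1/n) is below the triangle threshold p ~ 1/n. Asymptotically E[X] ~ (c³/6)·n^{3(1−α)} = (3³/6)·n^{-1.5} → 0, so by Markov's inequality G has no triangles w.h.p.

E[X] ≈ 0.00628; in regime p = Θ(1/n^{3/2}) E[X] tends to 0 (below the triangle threshold p ~ 1/n).


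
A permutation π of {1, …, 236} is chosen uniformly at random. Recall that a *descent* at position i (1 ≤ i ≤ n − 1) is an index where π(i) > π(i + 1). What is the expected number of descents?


Write X = Σ X_I over i = 1, …, 235, with X_I the indicator of one descent.
There are 235 indicators.
For each fixed i, the pair (π(i), π(i+1)) is a uniformly random ordered pair of distinct values from {1, …, 236}; by symmetry P[π(i) > π(i+1)] = 1/2.
By linearity: E[X] = 235 · (1/2) = (236 − 1) · (1/2) = 235/2 ≈ 117.5000.

E[X] = 235/2 = 117.5000.


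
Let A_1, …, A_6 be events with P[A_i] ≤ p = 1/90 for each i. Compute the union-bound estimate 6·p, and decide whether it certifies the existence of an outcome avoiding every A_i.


Union bound: P[∪_{i=1}^{6} A_i] ≤ Σ_i P[A_i] ≤ 6·p = 6·(1/90) = 1/15.
Numerically: 1/15 ≈ 0.0666667.
Is 1/15 < 1? YES.
Since P[∪ A_i] ≤ 1/15 < 1, the complement has P[∩ A_i^c] ≥ 1 − 1/15 = 14/15 > 0, so some outcome avoids every A_i.

6·p = 1/15 ≈ 0.0666667; existence CERTIFIED by the union bound.


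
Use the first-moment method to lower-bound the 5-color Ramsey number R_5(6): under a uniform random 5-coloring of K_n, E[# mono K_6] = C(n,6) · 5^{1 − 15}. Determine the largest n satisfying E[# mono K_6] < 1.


We need C(n, 6) · 5^{1 − 15} < 1, i.e. C(n, 6) < 5^{15 − 1} = 6103515625.
Check values of n near the boundary:
  n = 129: C(129, 6) = 5688177600; 5688177600 < 6103515625? YES
  n = 130: C(130, 6) = 5963412000; 5963412000 < 6103515625? YES
  n = 131: C(131, 6) = 6249655776; 6249655776 < 6103515625? NO
The largest n with C(n, 6) < 6103515625 is n = 130 (where E[X] = 47707296/48828125 ≈ 0.9770454). Hence R_5(6) > 130, i.e. R_5(6) ≥ 131.

Largest n = 130; hence R_5(6) > 130.


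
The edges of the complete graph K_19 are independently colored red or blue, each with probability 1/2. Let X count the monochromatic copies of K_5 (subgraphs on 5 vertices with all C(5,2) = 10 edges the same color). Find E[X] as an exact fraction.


Let X = Σ_S X_S over the C(19, 5) = 11628 subsets S of size 5, where X_S = 1 if the K_5 on S is monochromatic.
For a fixed S, the K_5 on S has C(5, 2) = 10 edges. P[all 10 edges red] = (1/2)^10, and likewise for blue, so P[monochromatic] = 2·(1/2)^10 = 2^{1 − 10} = 1/512.
By linearity: E[X] = C(19, 5) · 2^{1 − 10} = 11628 · 1/512 = 2907/128.
Numerically: E[X] ≈ 22.7109.

E[X] = C(19,5)·2^(1−C(5,2)) = 2907/128 ≈ 22.7109.


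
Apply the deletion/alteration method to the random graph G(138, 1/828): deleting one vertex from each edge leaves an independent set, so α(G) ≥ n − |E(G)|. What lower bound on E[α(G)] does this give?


E[|E(G)|] = C(138, 2)·p = 9453 · (1/828) = 137/12.
E[α(G)] ≥ n − E[|E(G)|] = 138 − 137/12 = 1519/12.
Numerically: ≈ 126.583333.
(This is only a lower bound; the true E[α(G)] may be larger.)

E[α(G)] ≥ 1519/12 ≈ 126.583333.


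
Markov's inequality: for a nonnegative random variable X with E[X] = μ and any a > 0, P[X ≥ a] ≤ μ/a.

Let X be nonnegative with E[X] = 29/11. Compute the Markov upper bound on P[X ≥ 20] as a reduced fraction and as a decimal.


μ = E[X] = 29/11, a = 20.
Markov: P[X ≥ 20] ≤ μ/a = (29/11)/20 = 29/220.
Numerically: ≈ 0.13182.
(Since a = 20 > μ = 2.63636, the bound 29/220 is < 1 and informative.)

P[X ≥ 20] ≤ 29/220 ≈ 0.13182.


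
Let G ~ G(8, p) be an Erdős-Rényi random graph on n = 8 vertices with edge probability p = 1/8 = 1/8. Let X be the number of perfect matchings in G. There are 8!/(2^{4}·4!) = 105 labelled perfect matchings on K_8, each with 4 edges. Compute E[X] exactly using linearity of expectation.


K_8 has 8!/(2^{4}·4!) = 105 labelled perfect matchings.
For each such perfect matching H, let X_H = 1 if all 4 edges of H are present in G. Then P[X_H = 1] = p^{4} = (1/8)^{4} = 1/4096.
By linearity of expectation: E[X] = Σ_H E[X_H] = 105 · p^{4} = 105 · 1/4096 = 105/4096.
Numerically: E[X] ≈ 0.0256348.

E[X] = 105 · (1/8)^{4} = 105/4096 ≈ 0.0256348.


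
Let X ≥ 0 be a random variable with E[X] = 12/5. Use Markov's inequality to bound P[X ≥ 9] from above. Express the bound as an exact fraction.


μ = E[X] = 12/5, a = 9.
Markov: P[X ≥ 9] ≤ μ/a = (12/5)/9 = 4/15.
Numerically: ≈ 0.267.
(Since a = 9 > μ = 2.400, the bound 4/15 is < 1 and informative.)

P[X ≥ 9] ≤ 4/15 ≈ 0.267.


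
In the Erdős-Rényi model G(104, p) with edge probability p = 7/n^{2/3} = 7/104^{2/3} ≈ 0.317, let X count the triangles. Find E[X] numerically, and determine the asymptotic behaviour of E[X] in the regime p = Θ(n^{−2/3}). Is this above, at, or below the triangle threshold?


Number of potential triangles: C(104, 3) = 182104.
Each occurs with probability p³ ≈ (0.317)³ ≈ 3.17123e-02.
By linearity: E[X] = C(104, 3)·p³ ≈ 182104 · 3.17123e-02 ≈ 5774.933.
Since α = 2/3 < 1, p = c/n^{2/3} ≫ 1/n is above the triangle threshold p ~ 1/n. Asymptotically E[X] ~ (c³/6)·n^{3(1−α)} = (7³/6)·n^{1} → ∞; triangles are abundant w.h.p.

E[X] ≈ 5774.933; in regime p = Θ(1/n^{2/3}) E[X] diverges (above the triangle threshold p ~ 1/n).


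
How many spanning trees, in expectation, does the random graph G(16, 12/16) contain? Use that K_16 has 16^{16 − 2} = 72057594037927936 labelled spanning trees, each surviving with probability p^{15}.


K_16 has 16^{16 − 2} = 72057594037927936 labelled spanning trees.
For each such spanning tree H, let X_H = 1 if all 15 edges of H are present in G. Then P[X_H = 1] = p^{15} = (3/4)^{15} = 14348907/1073741824.
Summing the indicators: E[X] = Σ_H E[X_H] = 72057594037927936 · p^{15} = 72057594037927936 · 14348907/1073741824 = 962938848411648.
Numerically: E[X] ≈ 9.63e+14.

E[X] = 72057594037927936 · (3/4)^{15} = 962938848411648 ≈ 9.63e+14.


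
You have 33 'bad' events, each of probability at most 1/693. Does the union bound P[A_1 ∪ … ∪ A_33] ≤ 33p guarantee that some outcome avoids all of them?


Union bound: P[∪_{i=1}^{33} A_i] ≤ Σ_i P[A_i] ≤ 33·p = 33·(1/693) = 1/21.
Numerically: 1/21 ≈ 0.04762.
Is 1/21 < 1? YES.
Since P[∪ A_i] ≤ 1/21 < 1, the complement has P[∩ A_i^c] ≥ 1 − 1/21 = 20/21 > 0, so some outcome avoids every A_i.

33·p = 1/21 ≈ 0.04762; existence CERTIFIED by the union bound.


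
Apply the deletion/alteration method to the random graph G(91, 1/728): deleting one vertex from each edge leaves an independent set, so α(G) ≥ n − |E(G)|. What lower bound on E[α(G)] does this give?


E[|E(G)|] = C(91, 2)·p = 4095 · (1/728) = 45/8.
E[α(G)] ≥ n − E[|E(G)|] = 91 − 45/8 = 683/8.
Numerically: ≈ 85.375000.
(This is only a lower bound; the true E[α(G)] may be larger.)

E[α(G)] ≥ 683/8 ≈ 85.375000.


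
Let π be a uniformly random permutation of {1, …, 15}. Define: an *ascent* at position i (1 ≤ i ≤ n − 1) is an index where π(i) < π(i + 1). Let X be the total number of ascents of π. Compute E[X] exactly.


Write X = Σ X_I over i = 1, …, 14, with X_I the indicator of one ascent.
There are 14 indicators.
For each fixed i, the pair (π(i), π(i+1)) is a uniformly random ordered pair of distinct values from {1, …, 15}; by symmetry P[π(i) < π(i+1)] = 1/2.
By linearity: E[X] = 14 · (1/2) = (15 − 1) · (1/2) = 7 ≈ 7.000.

E[X] = 7 = 7.000.


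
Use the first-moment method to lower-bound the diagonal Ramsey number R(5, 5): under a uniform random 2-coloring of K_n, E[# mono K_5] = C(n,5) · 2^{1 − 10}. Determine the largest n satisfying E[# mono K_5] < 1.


We need C(n, 5) · 2^{1 − 10} < 1, i.e. C(n, 5) < 2^{10 − 1} = 512.
Check values of n near the boundary:
  n = 6: C(6, 5) = 6; 6 < 512? YES
  n = 7: C(7, 5) = 21; 21 < 512? YES
  n = 8: C(8, 5) = 56; 56 < 512? YES
  n = 9: C(9, 5) = 126; 126 < 512? YES
  n = 10: C(10, 5) = 252; 252 < 512? YES
  n = 11: C(11, 5) = 462; 462 < 512? YES
  n = 12: C(12, 5) = 792; 792 < 512? NO
  n = 13: C(13, 5) = 1287; 1287 < 512? NO
The largest n with C(n, 5) < 512 is n = 11 (where E[X] = 231/256 ≈ 0.9023). Hence R(5, 5) > 11, i.e. R(5, 5) ≥ 12.

Largest n = 11; hence R(5, 5) > 11.


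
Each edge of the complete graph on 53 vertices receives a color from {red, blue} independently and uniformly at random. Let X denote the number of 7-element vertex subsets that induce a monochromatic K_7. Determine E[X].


Let X = Σ_S X_S over the C(53, 7) = 154143080 subsets S of size 7, where X_S = 1 if the K_7 on S is monochromatic.
For a fixed S, the K_7 on S has C(7, 2) = 21 edges. P[all 21 edges red] = (1/2)^21, and likewise for blue, so P[monochromatic] = 2·(1/2)^21 = 2^{1 − 21} = 1/1048576.
By linearity of expectation: E[X] = C(53, 7) · 2^{1 − 21} = 154143080 · 1/1048576 = 19267885/131072.
Numerically: E[X] ≈ 147.0023.

E[X] = C(53,7)·2^(1−C(7,2)) = 19267885/131072 ≈ 147.0023.


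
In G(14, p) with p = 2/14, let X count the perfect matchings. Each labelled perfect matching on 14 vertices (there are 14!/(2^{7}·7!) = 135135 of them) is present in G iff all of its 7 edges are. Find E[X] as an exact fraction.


K_14 has 14!/(2^{7}·7!) = 135135 labelled perfect matchings.
For each such perfect matching H, let X_H = 1 if all 7 edges of H are present in G. Then P[X_H = 1] = p^{7} = (1/7)^{7} = 1/823543.
By linearity: E[X] = Σ_H E[X_H] = 135135 · p^{7} = 135135 · 1/823543 = 19305/117649.
Numerically: E[X] ≈ 0.1641.

E[X] = 135135 · (1/7)^{7} = 19305/117649 ≈ 0.1641.


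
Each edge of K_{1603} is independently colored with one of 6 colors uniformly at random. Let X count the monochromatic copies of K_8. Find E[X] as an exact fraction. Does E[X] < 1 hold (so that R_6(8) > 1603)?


E[X] = C(1603, 8) · 6^{1 − 28} = 1062551202482611197720 · 6^{−27} = 1062551202482611197720/1023490369077469249536.
As a reduced fraction: E[X] = 14757655590036266635/14215144014964850688 ≈ 1.0381643.
Is E[X] < 1? NO.
Since E[X] ≥ 1, the first-moment bound is inconclusive at n = 1603; it does NOT by itself certify R_6(8) > 1603.

E[X] = 14757655590036266635/14215144014964850688 ≈ 1.0381643; E[X] ≥ 1; first-moment method inconclusive here.


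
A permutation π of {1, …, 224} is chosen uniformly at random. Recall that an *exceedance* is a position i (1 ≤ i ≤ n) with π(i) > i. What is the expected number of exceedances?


Write X = Σ_{i=1}^{224} X_i, where X_i = 1_{π(i) > i}.
For each fixed i, π(i) is uniform over {1, …, 224} (marginal of a uniform permutation), so P[π(i) > i] = (n − i)/n. Summing: Σ_{i=1}^{224} (n − i)/n = (0 + 1 + … + 223)/224 = 224(224 − 1)/(2·224) = (224 − 1)/2.
Hence E[X] = Σ_{i=1}^{224} (224 − i)/224 = 223/2 ≈ 111.500.

E[X] = 223/2 = 111.500.


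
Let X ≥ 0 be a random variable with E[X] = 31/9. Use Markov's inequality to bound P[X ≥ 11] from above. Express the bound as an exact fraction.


μ = E[X] = 31/9, a = 11.
Markov: P[X ≥ 11] ≤ μ/a = (31/9)/11 = 31/99.
Numerically: ≈ 0.313.
(Since a = 11 > μ = 3.444, the bound 31/99 is < 1 and informative.)

P[X ≥ 11] ≤ 31/99 ≈ 0.313.


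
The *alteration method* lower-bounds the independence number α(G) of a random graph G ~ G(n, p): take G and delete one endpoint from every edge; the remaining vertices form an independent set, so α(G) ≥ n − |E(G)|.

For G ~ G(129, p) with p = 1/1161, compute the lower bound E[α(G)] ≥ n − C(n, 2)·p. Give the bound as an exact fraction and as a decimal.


E[|E(G)|] = C(129, 2)·p = 8256 · (1/1161) = 64/9.
E[α(G)] ≥ n − E[|E(G)|] = 129 − 64/9 = 1097/9.
Numerically: ≈ 121.8889.
(This is only a lower bound; the true E[α(G)] may be larger.)

E[α(G)] ≥ 1097/9 ≈ 121.8889.


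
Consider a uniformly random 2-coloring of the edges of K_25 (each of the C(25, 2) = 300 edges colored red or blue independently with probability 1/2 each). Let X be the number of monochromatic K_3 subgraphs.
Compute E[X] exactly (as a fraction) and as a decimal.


Let X = Σ_S X_S over the C(25, 3) = 2300 subsets S of size 3, where X_S = 1 if the K_3 on S is monochromatic.
For a fixed S, the K_3 on S has C(3, 2) = 3 edges. P[all 3 edges red] = (1/2)^3, and likewise for blue, so P[monochromatic] = 2·(1/2)^3 = 2^{1 − 3} = 1/4.
Summing: E[X] = C(25, 3) · 2^{1 − 3} = 2300 · 1/4 = 575.
Numerically: E[X] ≈ 575.000000.

E[X] = C(25,3)·2^(1−C(3,2)) = 575 ≈ 575.000000.


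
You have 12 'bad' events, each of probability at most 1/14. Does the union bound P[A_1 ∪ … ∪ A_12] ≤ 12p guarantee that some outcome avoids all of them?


Union bound: P[∪_{i=1}^{12} A_i] ≤ Σ_i P[A_i] ≤ 12·p = 12·(1/14) = 6/7.
Numerically: 6/7 ≈ 0.857143.
Is 6/7 < 1? YES.
Since P[∪ A_i] ≤ 6/7 < 1, the complement has P[∩ A_i^c] ≥ 1 − 6/7 = 1/7 > 0, so some outcome avoids every A_i.

12·p = 6/7 ≈ 0.857143; existence CERTIFIED by the union bound.


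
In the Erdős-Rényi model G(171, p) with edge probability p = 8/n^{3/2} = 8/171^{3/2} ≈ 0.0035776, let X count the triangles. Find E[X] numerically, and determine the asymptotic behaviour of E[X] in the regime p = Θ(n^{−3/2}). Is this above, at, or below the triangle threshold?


Number of potential triangles: C(171, 3) = 818805.
Each occurs with probability p³ ≈ (0.0035776)³ ≈ 4.5791774e-08.
By linearity: E[X] = C(171, 3)·p³ ≈ 818805 · 4.5791774e-08 ≈ 0.03749.
Since α = 3/2 > 1, p = c/n^{3/2} = o(1/n) is below the triangle threshold p ~ 1/n. Asymptotically E[X] ~ (c³/6)·n^{3(1−α)} = (8³/6)·n^{-1.5} → 0, so by Markov's inequality G has no triangles w.h.p.

E[X] ≈ 0.03749; in regime p = Θ(1/n^{3/2}) E[X] tends to 0 (below the triangle threshold p ~ 1/n).


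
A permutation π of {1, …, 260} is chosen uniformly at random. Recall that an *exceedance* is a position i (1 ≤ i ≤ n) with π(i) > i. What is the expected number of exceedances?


Write X = Σ_{i=1}^{260} X_i, where X_i = 1_{π(i) > i}.
For each fixed i, π(i) is uniform over {1, …, 260} (marginal of a uniform permutation), so P[π(i) > i] = (n − i)/n. Summing: Σ_{i=1}^{260} (n − i)/n = (0 + 1 + … + 259)/260 = 260(260 − 1)/(2·260) = (260 − 1)/2.
Hence E[X] = Σ_{i=1}^{260} (260 − i)/260 = 259/2 ≈ 129.500.

E[X] = 259/2 = 129.500.


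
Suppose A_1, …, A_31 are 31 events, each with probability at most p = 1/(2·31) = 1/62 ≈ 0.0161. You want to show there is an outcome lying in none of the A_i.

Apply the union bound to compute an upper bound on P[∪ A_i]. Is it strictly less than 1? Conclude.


Union bound: P[∪_{i=1}^{31} A_i] ≤ Σ_i P[A_i] ≤ 31·p = 31·(1/62) = 1/2.
Numerically: 1/2 ≈ 0.5000.
Is 1/2 < 1? YES.
Since P[∪ A_i] ≤ 1/2 < 1, the complement has P[∩ A_i^c] ≥ 1 − 1/2 = 1/2 > 0, so some outcome avoids every A_i.

31·p = 1/2 ≈ 0.5000; existence CERTIFIED by the union bound.


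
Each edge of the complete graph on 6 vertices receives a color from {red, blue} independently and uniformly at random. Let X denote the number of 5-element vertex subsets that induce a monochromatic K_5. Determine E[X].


Let X = Σ_S X_S over the C(6, 5) = 6 subsets S of size 5, where X_S = 1 if the K_5 on S is monochromatic.
For a fixed S, the K_5 on S has C(5, 2) = 10 edges. P[all 10 edges red] = (1/2)^10, and likewise for blue, so P[monochromatic] = 2·(1/2)^10 = 2^{1 − 10} = 1/512.
By linearity of expectation: E[X] = C(6, 5) · 2^{1 − 10} = 6 · 1/512 = 3/256.
Numerically: E[X] ≈ 0.01172.

E[X] = C(6,5)·2^(1−C(5,2)) = 3/256 ≈ 0.01172.


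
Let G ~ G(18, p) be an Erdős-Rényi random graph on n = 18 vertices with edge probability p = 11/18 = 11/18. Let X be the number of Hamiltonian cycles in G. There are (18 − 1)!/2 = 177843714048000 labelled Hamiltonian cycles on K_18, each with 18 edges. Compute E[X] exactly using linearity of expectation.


K_18 has (18 − 1)!/2 = 177843714048000 labelled Hamiltonian cycles.
For each such Hamiltonian cycle H, let X_H = 1 if all 18 edges of H are present in G. Then P[X_H = 1] = p^{18} = (11/18)^{18} = 5559917313492231481/39346408075296537575424.
Summing the indicators: E[X] = Σ_H E[X_H] = 177843714048000 · p^{18} = 177843714048000 · 5559917313492231481/39346408075296537575424 = 82786473808235140223154875/3294258113514384.
Numerically: E[X] ≈ 2.51e+10.

E[X] = 177843714048000 · (11/18)^{18} = 82786473808235140223154875/3294258113514384 ≈ 2.51e+10.


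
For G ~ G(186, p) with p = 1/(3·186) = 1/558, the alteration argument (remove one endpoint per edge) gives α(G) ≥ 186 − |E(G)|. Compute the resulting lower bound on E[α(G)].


E[|E(G)|] = C(186, 2)·p = 17205 · (1/558) = 185/6.
E[α(G)] ≥ n − E[|E(G)|] = 186 − 185/6 = 931/6.
Numerically: ≈ 155.1667.
(This is only a lower bound; the true E[α(G)] may be larger.)

E[α(G)] ≥ 931/6 ≈ 155.1667.


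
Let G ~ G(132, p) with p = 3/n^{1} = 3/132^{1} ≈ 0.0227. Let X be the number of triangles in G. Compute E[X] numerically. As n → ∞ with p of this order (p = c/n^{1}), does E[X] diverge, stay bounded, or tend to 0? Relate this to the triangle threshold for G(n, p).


Number of potential triangles: C(132, 3) = 374660.
Each occurs with probability p³ ≈ (0.0227)³ ≈ 1.17393e-05.
By linearity: E[X] = C(132, 3)·p³ ≈ 374660 · 1.17393e-05 ≈ 4.398.
Here α = 1, so p = 3/n is exactly at the triangle threshold p ~ 1/n. Asymptotically E[X] → c³/6 = 3³/6 = 9/2 ≈ 4.500, a bounded constant. In this regime the triangle count is asymptotically Poisson(c³/6).

E[X] ≈ 4.398; in regime p = Θ(1/n^{1}) E[X] stays bounded (at the triangle threshold p ~ 1/n).


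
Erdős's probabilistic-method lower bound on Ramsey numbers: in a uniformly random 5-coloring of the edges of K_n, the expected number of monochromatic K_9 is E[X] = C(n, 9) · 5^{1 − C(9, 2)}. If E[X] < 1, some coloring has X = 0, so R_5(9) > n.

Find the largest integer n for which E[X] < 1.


We need C(n, 9) · 5^{1 − 36} < 1, i.e. C(n, 9) < 5^{36 − 1} = 2910383045673370361328125.
Check values of n near the boundary:
  n = 2170: C(2170, 9) = 2891746779868845075610510; 2891746779868845075610510 < 2910383045673370361328125? YES
  n = 2171: C(2171, 9) = 2903784578674959601827205; 2903784578674959601827205 < 2910383045673370361328125? YES
  n = 2172: C(2172, 9) = 2915866900084148060642020; 2915866900084148060642020 < 2910383045673370361328125? NO
  n = 2173: C(2173, 9) = 2927993888115921319674265; 2927993888115921319674265 < 2910383045673370361328125? NO
  n = 2174: C(2174, 9) = 2940165687188920530702934; 2940165687188920530702934 < 2910383045673370361328125? NO
The largest n with C(n, 9) < 2910383045673370361328125 is n = 2171 (where E[X] = 580756915734991920365441/582076609134674072265625 ≈ 0.9977328). Hence R_5(9) > 2171, i.e. R_5(9) ≥ 2172.

Largest n = 2171; hence R_5(9) > 2171.


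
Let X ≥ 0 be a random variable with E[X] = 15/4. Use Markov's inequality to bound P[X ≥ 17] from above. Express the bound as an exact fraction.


μ = E[X] = 15/4, a = 17.
Markov: P[X ≥ 17] ≤ μ/a = (15/4)/17 = 15/68.
Numerically: ≈ 0.221.
(Since a = 17 > μ = 3.750, the bound 15/68 is < 1 and informative.)

P[X ≥ 17] ≤ 15/68 ≈ 0.221.


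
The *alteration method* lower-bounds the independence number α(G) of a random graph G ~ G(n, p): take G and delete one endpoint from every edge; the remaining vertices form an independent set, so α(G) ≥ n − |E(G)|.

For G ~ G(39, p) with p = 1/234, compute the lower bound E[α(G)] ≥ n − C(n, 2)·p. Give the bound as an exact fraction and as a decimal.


E[|E(G)|] = C(39, 2)·p = 741 · (1/234) = 19/6.
E[α(G)] ≥ n − E[|E(G)|] = 39 − 19/6 = 215/6.
Numerically: ≈ 35.833.
(This is only a lower bound; the true E[α(G)] may be larger.)

E[α(G)] ≥ 215/6 ≈ 35.833.


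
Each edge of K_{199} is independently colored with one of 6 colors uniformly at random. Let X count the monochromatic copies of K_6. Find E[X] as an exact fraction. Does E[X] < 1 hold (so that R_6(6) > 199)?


E[X] = C(199, 6) · 6^{1 − 15} = 79936367511 · 6^{−14} = 79936367511/78364164096.
As a reduced fraction: E[X] = 26645455837/26121388032 ≈ 1.020.
Is E[X] < 1? NO.
Since E[X] ≥ 1, the first-moment bound is inconclusive at n = 199; it does NOT by itself certify R_6(6) > 199.

E[X] = 26645455837/26121388032 ≈ 1.020; E[X] ≥ 1; first-moment method inconclusive here.


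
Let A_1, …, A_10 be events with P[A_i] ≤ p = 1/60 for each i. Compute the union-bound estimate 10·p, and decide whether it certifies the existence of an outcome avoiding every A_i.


Union bound: P[∪_{i=1}^{10} A_i] ≤ Σ_i P[A_i] ≤ 10·p = 10·(1/60) = 1/6.
Numerically: 1/6 ≈ 0.167.
Is 1/6 < 1? YES.
Since P[∪ A_i] ≤ 1/6 < 1, the complement has P[∩ A_i^c] ≥ 1 − 1/6 = 5/6 > 0, so some outcome avoids every A_i.

10·p = 1/6 ≈ 0.167; existence CERTIFIED by the union bound.


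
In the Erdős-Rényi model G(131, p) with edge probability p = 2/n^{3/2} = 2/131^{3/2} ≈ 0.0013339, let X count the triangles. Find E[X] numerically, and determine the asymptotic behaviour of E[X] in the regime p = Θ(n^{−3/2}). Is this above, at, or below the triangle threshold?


Number of potential triangles: C(131, 3) = 366145.
Each occurs with probability p³ ≈ (0.0013339)³ ≈ 2.3733903e-09.
By linearity: E[X] = C(131, 3)·p³ ≈ 366145 · 2.3733903e-09 ≈ 0.00087.
Since α = 3/2 > 1, p = c/n^{3/2} = o(1/n) is below the triangle threshold p ~ 1/n. Asymptotically E[X] ~ (c³/6)·n^{3(1−α)} = (2³/6)·n^{-1.5} → 0, so by Markov's inequality G has no triangles w.h.p.

E[X] ≈ 0.00087; in regime p = Θ(1/n^{3/2}) E[X] tends to 0 (below the triangle threshold p ~ 1/n).


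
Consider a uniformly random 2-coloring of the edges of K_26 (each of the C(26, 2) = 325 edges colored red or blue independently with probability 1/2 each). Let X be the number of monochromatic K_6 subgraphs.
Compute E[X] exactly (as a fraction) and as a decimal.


Let X = Σ_S X_S over the C(26, 6) = 230230 subsets S of size 6, where X_S = 1 if the K_6 on S is monochromatic.
For a fixed S, the K_6 on S has C(6, 2) = 15 edges. P[all 15 edges red] = (1/2)^15, and likewise for blue, so P[monochromatic] = 2·(1/2)^15 = 2^{1 − 15} = 1/16384.
Summing: E[X] = C(26, 6) · 2^{1 − 15} = 230230 · 1/16384 = 115115/8192.
Numerically: E[X] ≈ 14.05212.

E[X] = C(26,6)·2^(1−C(6,2)) = 115115/8192 ≈ 14.05212.


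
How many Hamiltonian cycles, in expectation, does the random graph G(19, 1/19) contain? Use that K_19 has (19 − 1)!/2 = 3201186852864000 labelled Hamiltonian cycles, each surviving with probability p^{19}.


K_19 has (19 − 1)!/2 = 3201186852864000 labelled Hamiltonian cycles.
For each such Hamiltonian cycle H, let X_H = 1 if all 19 edges of H are present in G. Then P[X_H = 1] = p^{19} = (1/19)^{19} = 1/1978419655660313589123979.
By linearity of expectation: E[X] = Σ_H E[X_H] = 3201186852864000 · p^{19} = 3201186852864000 · 1/1978419655660313589123979 = 3201186852864000/1978419655660313589123979.
Numerically: E[X] ≈ 1.618e-09.

E[X] = 3201186852864000 · (1/19)^{19} = 3201186852864000/1978419655660313589123979 ≈ 1.618e-09.


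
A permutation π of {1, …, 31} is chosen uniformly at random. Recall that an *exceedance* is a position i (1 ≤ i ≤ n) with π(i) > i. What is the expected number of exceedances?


Write X = Σ_{i=1}^{31} X_i, where X_i = 1_{π(i) > i}.
For each fixed i, π(i) is uniform over {1, …, 31} (marginal of a uniform permutation), so P[π(i) > i] = (n − i)/n. Summing: Σ_{i=1}^{31} (n − i)/n = (0 + 1 + … + 30)/31 = 31(31 − 1)/(2·31) = (31 − 1)/2.
Hence E[X] = Σ_{i=1}^{31} (31 − i)/31 = 15 ≈ 15.00000.

E[X] = 15 = 15.00000.


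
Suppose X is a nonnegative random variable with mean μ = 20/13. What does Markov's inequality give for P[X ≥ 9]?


μ = E[X] = 20/13, a = 9.
Markov: P[X ≥ 9] ≤ μ/a = (20/13)/9 = 20/117.
Numerically: ≈ 0.17094.
(Since a = 9 > μ = 1.53846, the bound 20/117 is < 1 and informative.)

P[X ≥ 9] ≤ 20/117 ≈ 0.17094.


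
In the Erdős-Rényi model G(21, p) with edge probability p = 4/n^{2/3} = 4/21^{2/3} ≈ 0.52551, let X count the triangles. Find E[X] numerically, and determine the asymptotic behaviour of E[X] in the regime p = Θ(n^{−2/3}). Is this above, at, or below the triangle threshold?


Number of potential triangles: C(21, 3) = 1330.
Each occurs with probability p³ ≈ (0.52551)³ ≈ 1.4512472e-01.
By linearity: E[X] = C(21, 3)·p³ ≈ 1330 · 1.4512472e-01 ≈ 193.01587.
Since α = 2/3 < 1, p = c/n^{2/3} ≫ 1/n is above the triangle threshold p ~ 1/n. Asymptotically E[X] ~ (c³/6)·n^{3(1−α)} = (4³/6)·n^{1} → ∞; triangles are abundant w.h.p.

E[X] ≈ 193.01587; in regime p = Θ(1/n^{2/3}) E[X] diverges (above the triangle threshold p ~ 1/n).


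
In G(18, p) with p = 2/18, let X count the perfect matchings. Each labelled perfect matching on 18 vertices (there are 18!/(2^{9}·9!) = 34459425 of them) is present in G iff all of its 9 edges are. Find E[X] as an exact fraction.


K_18 has 18!/(2^{9}·9!) = 34459425 labelled perfect matchings.
For each such perfect matching H, let X_H = 1 if all 9 edges of H are present in G. Then P[X_H = 1] = p^{9} = (1/9)^{9} = 1/387420489.
By linearity: E[X] = Σ_H E[X_H] = 34459425 · p^{9} = 34459425 · 1/387420489 = 425425/4782969.
Numerically: E[X] ≈ 0.0889.

E[X] = 34459425 · (1/9)^{9} = 425425/4782969 ≈ 0.0889.


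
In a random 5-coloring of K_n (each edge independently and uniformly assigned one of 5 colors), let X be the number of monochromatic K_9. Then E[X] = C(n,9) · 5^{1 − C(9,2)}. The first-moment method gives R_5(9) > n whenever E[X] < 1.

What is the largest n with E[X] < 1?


We need C(n, 9) · 5^{1 − 36} < 1, i.e. C(n, 9) < 5^{36 − 1} = 2910383045673370361328125.
Check values of n near the boundary:
  n = 2166: C(2166, 9) = 2844037944203015677277940; 2844037944203015677277940 < 2910383045673370361328125? YES
  n = 2167: C(2167, 9) = 2855899084841489792706810; 2855899084841489792706810 < 2910383045673370361328125? YES
  n = 2168: C(2168, 9) = 2867804175977929537095120; 2867804175977929537095120 < 2910383045673370361328125? YES
  n = 2169: C(2169, 9) = 2879753360044504243499683; 2879753360044504243499683 < 2910383045673370361328125? YES
  n = 2170: C(2170, 9) = 2891746779868845075610510; 2891746779868845075610510 < 2910383045673370361328125? YES
  n = 2171: C(2171, 9) = 2903784578674959601827205; 2903784578674959601827205 < 2910383045673370361328125? YES
  n = 2172: C(2172, 9) = 2915866900084148060642020; 2915866900084148060642020 < 2910383045673370361328125? NO
The largest n with C(n, 9) < 2910383045673370361328125 is n = 2171 (where E[X] = 580756915734991920365441/582076609134674072265625 ≈ 0.9977). Hence R_5(9) > 2171, i.e. R_5(9) ≥ 2172.

Largest n = 2171; hence R_5(9) > 2171.


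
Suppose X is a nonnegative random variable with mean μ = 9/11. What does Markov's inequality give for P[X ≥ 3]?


μ = E[X] = 9/11, a = 3.
Markov: P[X ≥ 3] ≤ μ/a = (9/11)/3 = 3/11.
Numerically: ≈ 0.27273.
(Since a = 3 > μ = 0.81818, the bound 3/11 is < 1 and informative.)

P[X ≥ 3] ≤ 3/11 ≈ 0.27273.


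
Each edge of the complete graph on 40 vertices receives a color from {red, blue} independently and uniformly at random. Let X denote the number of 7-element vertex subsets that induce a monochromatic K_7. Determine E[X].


Let X = Σ_S X_S over the C(40, 7) = 18643560 subsets S of size 7, where X_S = 1 if the K_7 on S is monochromatic.
For a fixed S, the K_7 on S has C(7, 2) = 21 edges. P[all 21 edges red] = (1/2)^21, and likewise for blue, so P[monochromatic] = 2·(1/2)^21 = 2^{1 − 21} = 1/1048576.
Summing: E[X] = C(40, 7) · 2^{1 − 21} = 18643560 · 1/1048576 = 2330445/131072.
Numerically: E[X] ≈ 17.77988.

E[X] = C(40,7)·2^(1−C(7,2)) = 2330445/131072 ≈ 17.77988.


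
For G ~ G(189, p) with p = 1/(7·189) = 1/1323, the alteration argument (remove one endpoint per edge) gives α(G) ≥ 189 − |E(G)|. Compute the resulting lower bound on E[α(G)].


E[|E(G)|] = C(189, 2)·p = 17766 · (1/1323) = 94/7.
E[α(G)] ≥ n − E[|E(G)|] = 189 − 94/7 = 1229/7.
Numerically: ≈ 175.5714.
(This is only a lower bound; the true E[α(G)] may be larger.)

E[α(G)] ≥ 1229/7 ≈ 175.5714.


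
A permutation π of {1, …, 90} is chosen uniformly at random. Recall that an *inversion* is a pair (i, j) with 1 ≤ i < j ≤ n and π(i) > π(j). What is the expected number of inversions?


Write X = Σ X_I over the C(90, 2) = 4005 pairs i < j, with X_I the indicator of one inversion.
There are 4005 indicators.
For each fixed pair i < j, the values π(i) and π(j) are two distinct elements of {1, …, 90} in uniformly random order; by symmetry P[π(i) > π(j)] = 1/2.
By linearity: E[X] = 4005 · (1/2) = C(90, 2) · (1/2) = 4005/2 = 4005/2 ≈ 2002.500.

E[X] = 4005/2 = 2002.500.


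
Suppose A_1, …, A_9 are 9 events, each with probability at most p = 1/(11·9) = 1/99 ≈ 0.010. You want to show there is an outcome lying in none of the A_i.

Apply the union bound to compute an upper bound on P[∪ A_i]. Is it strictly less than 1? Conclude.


Union bound: P[∪_{i=1}^{9} A_i] ≤ Σ_i P[A_i] ≤ 9·p = 9·(1/99) = 1/11.
Numerically: 1/11 ≈ 0.091.
Is 1/11 < 1? YES.
Since P[∪ A_i] ≤ 1/11 < 1, the complement has P[∩ A_i^c] ≥ 1 − 1/11 = 10/11 > 0, so some outcome avoids every A_i.

9·p = 1/11 ≈ 0.091; existence CERTIFIED by the union bound.


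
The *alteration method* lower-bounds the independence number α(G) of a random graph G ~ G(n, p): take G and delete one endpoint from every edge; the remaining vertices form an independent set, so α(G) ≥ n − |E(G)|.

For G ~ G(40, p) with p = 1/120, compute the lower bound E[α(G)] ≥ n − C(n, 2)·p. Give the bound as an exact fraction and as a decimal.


E[|E(G)|] = C(40, 2)·p = 780 · (1/120) = 13/2.
E[α(G)] ≥ n − E[|E(G)|] = 40 − 13/2 = 67/2.
Numerically: ≈ 33.500000.
(This is only a lower bound; the true E[α(G)] may be larger.)

E[α(G)] ≥ 67/2 ≈ 33.500000.


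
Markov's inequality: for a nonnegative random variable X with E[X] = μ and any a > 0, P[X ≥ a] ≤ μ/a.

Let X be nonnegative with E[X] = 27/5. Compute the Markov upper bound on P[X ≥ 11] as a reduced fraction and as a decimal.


μ = E[X] = 27/5, a = 11.
Markov: P[X ≥ 11] ≤ μ/a = (27/5)/11 = 27/55.
Numerically: ≈ 0.4909.
(Since a = 11 > μ = 5.4000, the bound 27/55 is < 1 and informative.)

P[X ≥ 11] ≤ 27/55 ≈ 0.4909.


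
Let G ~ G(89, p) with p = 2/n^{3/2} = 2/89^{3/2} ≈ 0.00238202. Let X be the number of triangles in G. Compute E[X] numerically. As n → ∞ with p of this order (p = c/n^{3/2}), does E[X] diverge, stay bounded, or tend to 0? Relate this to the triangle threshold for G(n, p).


Number of potential triangles: C(89, 3) = 113564.
Each occurs with probability p³ ≈ (0.00238202)³ ≈ 1.35155884e-08.
By linearity: E[X] = C(89, 3)·p³ ≈ 113564 · 1.35155884e-08 ≈ 0.001535.
Since α = 3/2 > 1, p = c/n^{3/2} = o(1/n) is below the triangle threshold p ~ 1/n. Asymptotically E[X] ~ (c³/6)·n^{3(1−α)} = (2³/6)·n^{-1.5} → 0, so by Markov's inequality G has no triangles w.h.p.

E[X] ≈ 0.001535; in regime p = Θ(1/n^{3/2}) E[X] tends to 0 (below the triangle threshold p ~ 1/n).


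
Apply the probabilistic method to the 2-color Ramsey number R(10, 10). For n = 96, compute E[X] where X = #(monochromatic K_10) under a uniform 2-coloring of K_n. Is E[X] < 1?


E[X] = C(96, 10) · 2^{1 − 45} = 11279926456656 · 2^{−44} = 11279926456656/17592186044416.
As a reduced fraction: E[X] = 704995403541/1099511627776 ≈ 0.641.
Is E[X] < 1? YES.
Since E[X] < 1, there exists a 2-coloring of K_{96} with no monochromatic K_10; hence R(10, 10) > 96.

E[X] = 704995403541/1099511627776 ≈ 0.641; E[X] < 1, so R(10, 10) > 96.
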